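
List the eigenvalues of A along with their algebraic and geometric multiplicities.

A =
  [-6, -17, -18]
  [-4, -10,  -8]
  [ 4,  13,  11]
λ = -4: alg = 2, geom = 1; λ = 3: alg = 1, geom = 1

Step 1 — factor the characteristic polynomial to read off the algebraic multiplicities:
  χ_A(x) = (x - 3)*(x + 4)^2

Step 2 — compute geometric multiplicities via the rank-nullity identity g(λ) = n − rank(A − λI):
  rank(A − (-4)·I) = 2, so dim ker(A − (-4)·I) = n − 2 = 1
  rank(A − (3)·I) = 2, so dim ker(A − (3)·I) = n − 2 = 1

Summary:
  λ = -4: algebraic multiplicity = 2, geometric multiplicity = 1
  λ = 3: algebraic multiplicity = 1, geometric multiplicity = 1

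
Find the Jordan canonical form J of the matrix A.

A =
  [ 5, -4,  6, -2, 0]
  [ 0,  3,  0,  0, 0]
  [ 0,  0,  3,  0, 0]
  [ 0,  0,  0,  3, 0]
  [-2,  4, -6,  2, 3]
J_1(3) ⊕ J_1(3) ⊕ J_1(3) ⊕ J_1(3) ⊕ J_1(5)

The characteristic polynomial is
  det(x·I − A) = x^5 - 17*x^4 + 114*x^3 - 378*x^2 + 621*x - 405 = (x - 5)*(x - 3)^4

Eigenvalues and multiplicities (the geometric multiplicity of λ is n − rank(A − λI), which equals the number of Jordan blocks for λ):
  λ = 3: algebraic multiplicity = 4, geometric multiplicity = 4
  λ = 5: algebraic multiplicity = 1, geometric multiplicity = 1

Determining the block sizes for each eigenvalue:
  λ = 3: gm = am = 4, so every block has size 1 → block sizes [1, 1, 1, 1]
  λ = 5: one block (gm = 1), so the single block has size am = 1 → block sizes [1]

Assembling the blocks gives a Jordan form
J =
  [3, 0, 0, 0, 0]
  [0, 3, 0, 0, 0]
  [0, 0, 3, 0, 0]
  [0, 0, 0, 3, 0]
  [0, 0, 0, 0, 5]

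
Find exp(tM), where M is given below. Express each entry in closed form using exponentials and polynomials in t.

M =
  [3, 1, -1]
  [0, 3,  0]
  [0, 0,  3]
e^{tM} =
  [exp(3*t), t*exp(3*t), -t*exp(3*t)]
  [0, exp(3*t), 0]
  [0, 0, exp(3*t)]

Strategy: write M = P · J · P⁻¹ where J is a Jordan canonical form, so e^{tM} = P · e^{tJ} · P⁻¹, and e^{tJ} can be computed block-by-block.

M has Jordan form
J =
  [3, 1, 0]
  [0, 3, 0]
  [0, 0, 3]
(up to reordering of blocks).

Per-block formulas:
  For a 1×1 block at λ = 3: exp(t · [3]) = [e^(3t)].
  For a 2×2 Jordan block J_2(3): exp(t · J_2(3)) = e^(3t)·(I + t·N), where N is the 2×2 nilpotent shift.

After assembling e^{tJ} and conjugating by P, we get:

e^{tM} =
  [exp(3*t), t*exp(3*t), -t*exp(3*t)]
  [0, exp(3*t), 0]
  [0, 0, exp(3*t)]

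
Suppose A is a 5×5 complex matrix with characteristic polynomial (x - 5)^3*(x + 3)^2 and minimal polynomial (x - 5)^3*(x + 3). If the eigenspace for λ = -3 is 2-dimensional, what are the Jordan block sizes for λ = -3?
Block sizes for λ = -3: [1, 1]

Step 1 — from the characteristic polynomial, algebraic multiplicity of λ = -3 is 2. From dim ker(A − (-3)·I) = 2, there are exactly 2 Jordan blocks for λ = -3.
Step 2 — from the minimal polynomial, the factor (x + 3) tells us the largest block for λ = -3 has size 1.
Step 3 — with total size 2, 2 blocks, and largest block 1, the block sizes (in nonincreasing order) are [1, 1].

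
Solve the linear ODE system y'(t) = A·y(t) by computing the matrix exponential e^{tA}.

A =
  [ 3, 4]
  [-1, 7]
e^{tA} =
  [-2*t*exp(5*t) + exp(5*t), 4*t*exp(5*t)]
  [-t*exp(5*t), 2*t*exp(5*t) + exp(5*t)]

Strategy: write A = P · J · P⁻¹ where J is a Jordan canonical form, so e^{tA} = P · e^{tJ} · P⁻¹, and e^{tJ} can be computed block-by-block.

A has Jordan form
J =
  [5, 1]
  [0, 5]
(up to reordering of blocks).

Per-block formulas:
  For a 2×2 Jordan block J_2(5): exp(t · J_2(5)) = e^(5t)·(I + t·N), where N is the 2×2 nilpotent shift.

After assembling e^{tJ} and conjugating by P, we get:

e^{tA} =
  [-2*t*exp(5*t) + exp(5*t), 4*t*exp(5*t)]
  [-t*exp(5*t), 2*t*exp(5*t) + exp(5*t)]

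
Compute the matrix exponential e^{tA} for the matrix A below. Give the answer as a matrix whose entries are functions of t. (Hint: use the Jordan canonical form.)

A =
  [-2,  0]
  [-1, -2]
e^{tA} =
  [exp(-2*t), 0]
  [-t*exp(-2*t), exp(-2*t)]

Strategy: write A = P · J · P⁻¹ where J is a Jordan canonical form, so e^{tA} = P · e^{tJ} · P⁻¹, and e^{tJ} can be computed block-by-block.

A has Jordan form
J =
  [-2,  1]
  [ 0, -2]
(up to reordering of blocks).

Per-block formulas:
  For a 2×2 Jordan block J_2(-2): exp(t · J_2(-2)) = e^(-2t)·(I + t·N), where N is the 2×2 nilpotent shift.

After assembling e^{tJ} and conjugating by P, we get:

e^{tA} =
  [exp(-2*t), 0]
  [-t*exp(-2*t), exp(-2*t)]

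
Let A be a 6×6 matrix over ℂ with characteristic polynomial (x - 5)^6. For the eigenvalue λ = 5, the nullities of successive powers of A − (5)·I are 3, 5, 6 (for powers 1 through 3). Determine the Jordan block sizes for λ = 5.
Block sizes for λ = 5: [3, 2, 1]

From the dimensions of kernels of powers, the number of Jordan blocks of size at least j is d_j − d_{j−1} where d_j = dim ker(N^j) (with d_0 = 0). Computing the differences gives [3, 2, 1].
The number of blocks of size exactly k is (#blocks of size ≥ k) − (#blocks of size ≥ k + 1), so the partition is: 1 block(s) of size 1, 1 block(s) of size 2, 1 block(s) of size 3.
In nonincreasing order the block sizes are [3, 2, 1].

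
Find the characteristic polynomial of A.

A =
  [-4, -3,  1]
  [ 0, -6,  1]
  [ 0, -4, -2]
x^3 + 12*x^2 + 48*x + 64

Expanding det(x·I − A) (e.g. by cofactor expansion or by noting that A is similar to its Jordan form J, which has the same characteristic polynomial as A) gives
  χ_A(x) = x^3 + 12*x^2 + 48*x + 64
which factors as (x + 4)^3. The eigenvalues (with algebraic multiplicities) are λ = -4 with multiplicity 3.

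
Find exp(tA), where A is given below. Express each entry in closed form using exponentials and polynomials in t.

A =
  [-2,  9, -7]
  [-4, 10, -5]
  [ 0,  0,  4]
e^{tA} =
  [-6*t*exp(4*t) + exp(4*t), 9*t*exp(4*t), -3*t^2*exp(4*t)/2 - 7*t*exp(4*t)]
  [-4*t*exp(4*t), 6*t*exp(4*t) + exp(4*t), -t^2*exp(4*t) - 5*t*exp(4*t)]
  [0, 0, exp(4*t)]

Strategy: write A = P · J · P⁻¹ where J is a Jordan canonical form, so e^{tA} = P · e^{tJ} · P⁻¹, and e^{tJ} can be computed block-by-block.

A has Jordan form
J =
  [4, 1, 0]
  [0, 4, 1]
  [0, 0, 4]
(up to reordering of blocks).

Per-block formulas:
  For a 3×3 Jordan block J_3(4): exp(t · J_3(4)) = e^(4t)·(I + t·N + (t^2/2)·N^2), where N is the 3×3 nilpotent shift.

After assembling e^{tJ} and conjugating by P, we get:

e^{tA} =
  [-6*t*exp(4*t) + exp(4*t), 9*t*exp(4*t), -3*t^2*exp(4*t)/2 - 7*t*exp(4*t)]
  [-4*t*exp(4*t), 6*t*exp(4*t) + exp(4*t), -t^2*exp(4*t) - 5*t*exp(4*t)]
  [0, 0, exp(4*t)]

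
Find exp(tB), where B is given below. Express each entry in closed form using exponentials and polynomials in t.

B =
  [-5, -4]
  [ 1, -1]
e^{tB} =
  [-2*t*exp(-3*t) + exp(-3*t), -4*t*exp(-3*t)]
  [t*exp(-3*t), 2*t*exp(-3*t) + exp(-3*t)]

Strategy: write B = P · J · P⁻¹ where J is a Jordan canonical form, so e^{tB} = P · e^{tJ} · P⁻¹, and e^{tJ} can be computed block-by-block.

B has Jordan form
J =
  [-3,  1]
  [ 0, -3]
(up to reordering of blocks).

Per-block formulas:
  For a 2×2 Jordan block J_2(-3): exp(t · J_2(-3)) = e^(-3t)·(I + t·N), where N is the 2×2 nilpotent shift.

After assembling e^{tJ} and conjugating by P, we get:

e^{tB} =
  [-2*t*exp(-3*t) + exp(-3*t), -4*t*exp(-3*t)]
  [t*exp(-3*t), 2*t*exp(-3*t) + exp(-3*t)]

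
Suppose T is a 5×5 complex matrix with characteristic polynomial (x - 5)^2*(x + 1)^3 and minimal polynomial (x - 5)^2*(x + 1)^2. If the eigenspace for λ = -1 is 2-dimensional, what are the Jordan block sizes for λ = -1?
Block sizes for λ = -1: [2, 1]

Step 1 — from the characteristic polynomial, algebraic multiplicity of λ = -1 is 3. From dim ker(T − (-1)·I) = 2, there are exactly 2 Jordan blocks for λ = -1.
Step 2 — from the minimal polynomial, the factor (x + 1)^2 tells us the largest block for λ = -1 has size 2.
Step 3 — with total size 3, 2 blocks, and largest block 2, the block sizes (in nonincreasing order) are [2, 1].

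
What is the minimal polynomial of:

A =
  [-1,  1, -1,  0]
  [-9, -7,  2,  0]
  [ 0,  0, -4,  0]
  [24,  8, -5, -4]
x^3 + 12*x^2 + 48*x + 64

The characteristic polynomial is χ_A(x) = (x + 4)^4, so the eigenvalues are known. The minimal polynomial is
  m_A(x) = Π_λ (x − λ)^{k_λ}
where k_λ is the size of the *largest* Jordan block for λ (equivalently, the smallest k with (A − λI)^k v = 0 for every generalised eigenvector v of λ).

  λ = -4: largest Jordan block has size 3, contributing (x + 4)^3

So m_A(x) = (x + 4)^3 = x^3 + 12*x^2 + 48*x + 64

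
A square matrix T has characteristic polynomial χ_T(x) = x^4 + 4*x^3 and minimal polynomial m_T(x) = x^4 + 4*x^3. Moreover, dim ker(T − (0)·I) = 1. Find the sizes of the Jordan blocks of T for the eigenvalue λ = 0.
Block sizes for λ = 0: [3]

Step 1 — from the characteristic polynomial, algebraic multiplicity of λ = 0 is 3. From dim ker(T − (0)·I) = 1, there are exactly 1 Jordan blocks for λ = 0.
Step 2 — from the minimal polynomial, the factor (x − 0)^3 tells us the largest block for λ = 0 has size 3.
Step 3 — with total size 3, 1 blocks, and largest block 3, the block sizes (in nonincreasing order) are [3].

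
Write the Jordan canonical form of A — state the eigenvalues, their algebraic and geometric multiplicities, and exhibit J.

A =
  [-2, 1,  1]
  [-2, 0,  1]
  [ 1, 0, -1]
J_3(-1)

The characteristic polynomial is
  det(x·I − A) = x^3 + 3*x^2 + 3*x + 1 = (x + 1)^3

Eigenvalues and multiplicities (the geometric multiplicity of λ is n − rank(A − λI), which equals the number of Jordan blocks for λ):
  λ = -1: algebraic multiplicity = 3, geometric multiplicity = 1

Determining the block sizes for each eigenvalue:
  λ = -1: one block (gm = 1), so the single block has size am = 3 → block sizes [3]

Assembling the blocks gives a Jordan form
J =
  [-1,  1,  0]
  [ 0, -1,  1]
  [ 0,  0, -1]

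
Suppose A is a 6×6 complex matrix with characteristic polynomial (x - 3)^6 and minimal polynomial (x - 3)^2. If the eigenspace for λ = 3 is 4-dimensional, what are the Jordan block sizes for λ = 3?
Block sizes for λ = 3: [2, 2, 1, 1]

Step 1 — from the characteristic polynomial, algebraic multiplicity of λ = 3 is 6. From dim ker(A − (3)·I) = 4, there are exactly 4 Jordan blocks for λ = 3.
Step 2 — from the minimal polynomial, the factor (x − 3)^2 tells us the largest block for λ = 3 has size 2.
Step 3 — with total size 6, 4 blocks, and largest block 2, the block sizes (in nonincreasing order) are [2, 2, 1, 1].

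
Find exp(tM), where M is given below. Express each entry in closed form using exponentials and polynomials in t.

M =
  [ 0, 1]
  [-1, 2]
e^{tM} =
  [-t*exp(t) + exp(t), t*exp(t)]
  [-t*exp(t), t*exp(t) + exp(t)]

Strategy: write M = P · J · P⁻¹ where J is a Jordan canonical form, so e^{tM} = P · e^{tJ} · P⁻¹, and e^{tJ} can be computed block-by-block.

M has Jordan form
J =
  [1, 1]
  [0, 1]
(up to reordering of blocks).

Per-block formulas:
  For a 2×2 Jordan block J_2(1): exp(t · J_2(1)) = e^(1t)·(I + t·N), where N is the 2×2 nilpotent shift.

After assembling e^{tJ} and conjugating by P, we get:

e^{tM} =
  [-t*exp(t) + exp(t), t*exp(t)]
  [-t*exp(t), t*exp(t) + exp(t)]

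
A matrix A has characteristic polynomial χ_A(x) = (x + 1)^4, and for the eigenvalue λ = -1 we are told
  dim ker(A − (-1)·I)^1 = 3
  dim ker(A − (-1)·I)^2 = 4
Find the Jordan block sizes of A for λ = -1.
Block sizes for λ = -1: [2, 1, 1]

From the dimensions of kernels of powers, the number of Jordan blocks of size at least j is d_j − d_{j−1} where d_j = dim ker(N^j) (with d_0 = 0). Computing the differences gives [3, 1].
The number of blocks of size exactly k is (#blocks of size ≥ k) − (#blocks of size ≥ k + 1), so the partition is: 2 block(s) of size 1, 1 block(s) of size 2.
In nonincreasing order the block sizes are [2, 1, 1].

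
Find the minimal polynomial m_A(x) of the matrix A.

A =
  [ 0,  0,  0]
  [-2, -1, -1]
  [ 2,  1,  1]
x^2

The characteristic polynomial is χ_A(x) = x^3, so the eigenvalues are known. The minimal polynomial is
  m_A(x) = Π_λ (x − λ)^{k_λ}
where k_λ is the size of the *largest* Jordan block for λ (equivalently, the smallest k with (A − λI)^k v = 0 for every generalised eigenvector v of λ).

  λ = 0: largest Jordan block has size 2, contributing (x − 0)^2

So m_A(x) = x^2 = x^2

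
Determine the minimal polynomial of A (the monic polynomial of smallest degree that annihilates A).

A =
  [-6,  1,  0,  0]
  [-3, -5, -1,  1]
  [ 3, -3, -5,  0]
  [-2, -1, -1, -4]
x^3 + 15*x^2 + 75*x + 125

The characteristic polynomial is χ_A(x) = (x + 5)^4, so the eigenvalues are known. The minimal polynomial is
  m_A(x) = Π_λ (x − λ)^{k_λ}
where k_λ is the size of the *largest* Jordan block for λ (equivalently, the smallest k with (A − λI)^k v = 0 for every generalised eigenvector v of λ).

  λ = -5: largest Jordan block has size 3, contributing (x + 5)^3

So m_A(x) = (x + 5)^3 = x^3 + 15*x^2 + 75*x + 125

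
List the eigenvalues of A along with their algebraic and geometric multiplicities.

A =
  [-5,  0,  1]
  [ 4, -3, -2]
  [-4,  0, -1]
λ = -3: alg = 3, geom = 2

Step 1 — factor the characteristic polynomial to read off the algebraic multiplicities:
  χ_A(x) = (x + 3)^3

Step 2 — compute geometric multiplicities via the rank-nullity identity g(λ) = n − rank(A − λI):
  rank(A − (-3)·I) = 1, so dim ker(A − (-3)·I) = n − 1 = 2

Summary:
  λ = -3: algebraic multiplicity = 3, geometric multiplicity = 2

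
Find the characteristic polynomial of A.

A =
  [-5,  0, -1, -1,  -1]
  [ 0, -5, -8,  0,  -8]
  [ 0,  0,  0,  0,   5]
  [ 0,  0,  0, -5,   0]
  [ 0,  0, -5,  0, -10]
x^5 + 25*x^4 + 250*x^3 + 1250*x^2 + 3125*x + 3125

Expanding det(x·I − A) (e.g. by cofactor expansion or by noting that A is similar to its Jordan form J, which has the same characteristic polynomial as A) gives
  χ_A(x) = x^5 + 25*x^4 + 250*x^3 + 1250*x^2 + 3125*x + 3125
which factors as (x + 5)^5. The eigenvalues (with algebraic multiplicities) are λ = -5 with multiplicity 5.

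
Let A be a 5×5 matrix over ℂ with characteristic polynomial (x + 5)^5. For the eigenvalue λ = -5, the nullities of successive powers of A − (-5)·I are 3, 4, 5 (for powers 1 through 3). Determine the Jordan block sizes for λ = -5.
Block sizes for λ = -5: [3, 1, 1]

From the dimensions of kernels of powers, the number of Jordan blocks of size at least j is d_j − d_{j−1} where d_j = dim ker(N^j) (with d_0 = 0). Computing the differences gives [3, 1, 1].
The number of blocks of size exactly k is (#blocks of size ≥ k) − (#blocks of size ≥ k + 1), so the partition is: 2 block(s) of size 1, 1 block(s) of size 3.
In nonincreasing order the block sizes are [3, 1, 1].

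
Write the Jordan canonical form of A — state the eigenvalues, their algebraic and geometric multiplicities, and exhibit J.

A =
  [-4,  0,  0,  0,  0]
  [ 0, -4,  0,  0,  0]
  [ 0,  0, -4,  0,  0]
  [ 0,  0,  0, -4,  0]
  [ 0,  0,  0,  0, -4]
J_1(-4) ⊕ J_1(-4) ⊕ J_1(-4) ⊕ J_1(-4) ⊕ J_1(-4)

The characteristic polynomial is
  det(x·I − A) = x^5 + 20*x^4 + 160*x^3 + 640*x^2 + 1280*x + 1024 = (x + 4)^5

Eigenvalues and multiplicities (the geometric multiplicity of λ is n − rank(A − λI), which equals the number of Jordan blocks for λ):
  λ = -4: algebraic multiplicity = 5, geometric multiplicity = 5

Determining the block sizes for each eigenvalue:
  λ = -4: gm = am = 5, so every block has size 1 → block sizes [1, 1, 1, 1, 1]

Assembling the blocks gives a Jordan form
J =
  [-4,  0,  0,  0,  0]
  [ 0, -4,  0,  0,  0]
  [ 0,  0, -4,  0,  0]
  [ 0,  0,  0, -4,  0]
  [ 0,  0,  0,  0, -4]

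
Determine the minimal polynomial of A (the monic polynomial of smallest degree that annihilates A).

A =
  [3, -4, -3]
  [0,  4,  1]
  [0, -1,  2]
x^3 - 9*x^2 + 27*x - 27

The characteristic polynomial is χ_A(x) = (x - 3)^3, so the eigenvalues are known. The minimal polynomial is
  m_A(x) = Π_λ (x − λ)^{k_λ}
where k_λ is the size of the *largest* Jordan block for λ (equivalently, the smallest k with (A − λI)^k v = 0 for every generalised eigenvector v of λ).

  λ = 3: largest Jordan block has size 3, contributing (x − 3)^3

So m_A(x) = (x - 3)^3 = x^3 - 9*x^2 + 27*x - 27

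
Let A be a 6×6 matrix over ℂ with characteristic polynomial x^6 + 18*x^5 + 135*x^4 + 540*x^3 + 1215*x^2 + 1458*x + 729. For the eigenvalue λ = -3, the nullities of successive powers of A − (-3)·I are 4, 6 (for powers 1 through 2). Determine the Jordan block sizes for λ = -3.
Block sizes for λ = -3: [2, 2, 1, 1]

From the dimensions of kernels of powers, the number of Jordan blocks of size at least j is d_j − d_{j−1} where d_j = dim ker(N^j) (with d_0 = 0). Computing the differences gives [4, 2].
The number of blocks of size exactly k is (#blocks of size ≥ k) − (#blocks of size ≥ k + 1), so the partition is: 2 block(s) of size 1, 2 block(s) of size 2.
In nonincreasing order the block sizes are [2, 2, 1, 1].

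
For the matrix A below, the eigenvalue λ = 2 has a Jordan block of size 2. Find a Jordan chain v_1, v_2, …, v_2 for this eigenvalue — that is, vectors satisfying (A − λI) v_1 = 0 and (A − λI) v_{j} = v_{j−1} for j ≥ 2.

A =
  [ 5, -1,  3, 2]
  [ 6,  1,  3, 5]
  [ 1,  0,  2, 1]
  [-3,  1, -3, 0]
A Jordan chain for λ = 2 of length 2:
v_1 = (3, 6, 1, -3)ᵀ
v_2 = (1, 0, 0, 0)ᵀ

Let N = A − (2)·I. We want v_2 with N^2 v_2 = 0 but N^1 v_2 ≠ 0; then v_{j-1} := N · v_j for j = 2, …, 2.

Pick v_2 = (1, 0, 0, 0)ᵀ.
Then v_1 = N · v_2 = (3, 6, 1, -3)ᵀ.

Sanity check: (A − (2)·I) v_1 = (0, 0, 0, 0)ᵀ = 0. ✓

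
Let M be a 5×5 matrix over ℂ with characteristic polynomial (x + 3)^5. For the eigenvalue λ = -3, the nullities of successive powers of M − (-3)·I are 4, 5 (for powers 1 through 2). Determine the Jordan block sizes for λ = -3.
Block sizes for λ = -3: [2, 1, 1, 1]

From the dimensions of kernels of powers, the number of Jordan blocks of size at least j is d_j − d_{j−1} where d_j = dim ker(N^j) (with d_0 = 0). Computing the differences gives [4, 1].
The number of blocks of size exactly k is (#blocks of size ≥ k) − (#blocks of size ≥ k + 1), so the partition is: 3 block(s) of size 1, 1 block(s) of size 2.
In nonincreasing order the block sizes are [2, 1, 1, 1].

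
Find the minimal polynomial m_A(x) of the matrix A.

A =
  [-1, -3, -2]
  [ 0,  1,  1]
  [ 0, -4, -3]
x^3 + 3*x^2 + 3*x + 1

The characteristic polynomial is χ_A(x) = (x + 1)^3, so the eigenvalues are known. The minimal polynomial is
  m_A(x) = Π_λ (x − λ)^{k_λ}
where k_λ is the size of the *largest* Jordan block for λ (equivalently, the smallest k with (A − λI)^k v = 0 for every generalised eigenvector v of λ).

  λ = -1: largest Jordan block has size 3, contributing (x + 1)^3

So m_A(x) = (x + 1)^3 = x^3 + 3*x^2 + 3*x + 1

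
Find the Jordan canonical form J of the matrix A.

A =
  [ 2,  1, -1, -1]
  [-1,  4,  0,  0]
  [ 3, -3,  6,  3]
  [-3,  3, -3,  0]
J_3(3) ⊕ J_1(3)

The characteristic polynomial is
  det(x·I − A) = x^4 - 12*x^3 + 54*x^2 - 108*x + 81 = (x - 3)^4

Eigenvalues and multiplicities (the geometric multiplicity of λ is n − rank(A − λI), which equals the number of Jordan blocks for λ):
  λ = 3: algebraic multiplicity = 4, geometric multiplicity = 2

Determining the block sizes for each eigenvalue:
  λ = 3: with am = 4 and gm = 2, the partition is not yet determined (e.g. several partitions of 4 into 2 parts exist). Let N = A − (3)·I. Computing rank(N^1) = 2, rank(N^2) = 1, rank(N^3) = 0; the number of blocks of size ≥ j is rank(N^{j−1}) − rank(N^j), giving [2, 1, 1]. So we have 1 block(s) of size 3, 1 block(s) of size 1 → block sizes [3, 1]

Assembling the blocks gives a Jordan form
J =
  [3, 1, 0, 0]
  [0, 3, 1, 0]
  [0, 0, 3, 0]
  [0, 0, 0, 3]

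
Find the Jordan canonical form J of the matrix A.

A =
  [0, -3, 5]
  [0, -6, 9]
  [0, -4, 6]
J_3(0)

The characteristic polynomial is
  det(x·I − A) = x^3

Eigenvalues and multiplicities (the geometric multiplicity of λ is n − rank(A − λI), which equals the number of Jordan blocks for λ):
  λ = 0: algebraic multiplicity = 3, geometric multiplicity = 1

Determining the block sizes for each eigenvalue:
  λ = 0: one block (gm = 1), so the single block has size am = 3 → block sizes [3]

Assembling the blocks gives a Jordan form
J =
  [0, 1, 0]
  [0, 0, 1]
  [0, 0, 0]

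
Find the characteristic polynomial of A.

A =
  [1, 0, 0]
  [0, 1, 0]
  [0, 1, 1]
x^3 - 3*x^2 + 3*x - 1

Expanding det(x·I − A) (e.g. by cofactor expansion or by noting that A is similar to its Jordan form J, which has the same characteristic polynomial as A) gives
  χ_A(x) = x^3 - 3*x^2 + 3*x - 1
which factors as (x - 1)^3. The eigenvalues (with algebraic multiplicities) are λ = 1 with multiplicity 3.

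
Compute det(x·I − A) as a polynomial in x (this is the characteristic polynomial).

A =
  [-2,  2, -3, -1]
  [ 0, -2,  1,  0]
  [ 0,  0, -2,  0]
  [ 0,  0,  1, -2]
x^4 + 8*x^3 + 24*x^2 + 32*x + 16

Expanding det(x·I − A) (e.g. by cofactor expansion or by noting that A is similar to its Jordan form J, which has the same characteristic polynomial as A) gives
  χ_A(x) = x^4 + 8*x^3 + 24*x^2 + 32*x + 16
which factors as (x + 2)^4. The eigenvalues (with algebraic multiplicities) are λ = -2 with multiplicity 4.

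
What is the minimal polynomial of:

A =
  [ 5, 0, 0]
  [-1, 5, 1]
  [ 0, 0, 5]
x^2 - 10*x + 25

The characteristic polynomial is χ_A(x) = (x - 5)^3, so the eigenvalues are known. The minimal polynomial is
  m_A(x) = Π_λ (x − λ)^{k_λ}
where k_λ is the size of the *largest* Jordan block for λ (equivalently, the smallest k with (A − λI)^k v = 0 for every generalised eigenvector v of λ).

  λ = 5: largest Jordan block has size 2, contributing (x − 5)^2

So m_A(x) = (x - 5)^2 = x^2 - 10*x + 25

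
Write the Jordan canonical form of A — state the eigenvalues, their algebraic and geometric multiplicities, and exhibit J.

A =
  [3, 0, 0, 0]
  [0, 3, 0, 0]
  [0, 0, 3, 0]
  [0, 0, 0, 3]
J_1(3) ⊕ J_1(3) ⊕ J_1(3) ⊕ J_1(3)

The characteristic polynomial is
  det(x·I − A) = x^4 - 12*x^3 + 54*x^2 - 108*x + 81 = (x - 3)^4

Eigenvalues and multiplicities (the geometric multiplicity of λ is n − rank(A − λI), which equals the number of Jordan blocks for λ):
  λ = 3: algebraic multiplicity = 4, geometric multiplicity = 4

Determining the block sizes for each eigenvalue:
  λ = 3: gm = am = 4, so every block has size 1 → block sizes [1, 1, 1, 1]

Assembling the blocks gives a Jordan form
J =
  [3, 0, 0, 0]
  [0, 3, 0, 0]
  [0, 0, 3, 0]
  [0, 0, 0, 3]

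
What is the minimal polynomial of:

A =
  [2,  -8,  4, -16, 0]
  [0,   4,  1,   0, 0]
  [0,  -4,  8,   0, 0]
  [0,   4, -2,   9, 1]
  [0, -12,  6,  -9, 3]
x^3 - 14*x^2 + 60*x - 72

The characteristic polynomial is χ_A(x) = (x - 6)^4*(x - 2), so the eigenvalues are known. The minimal polynomial is
  m_A(x) = Π_λ (x − λ)^{k_λ}
where k_λ is the size of the *largest* Jordan block for λ (equivalently, the smallest k with (A − λI)^k v = 0 for every generalised eigenvector v of λ).

  λ = 2: largest Jordan block has size 1, contributing (x − 2)
  λ = 6: largest Jordan block has size 2, contributing (x − 6)^2

So m_A(x) = (x - 6)^2*(x - 2) = x^3 - 14*x^2 + 60*x - 72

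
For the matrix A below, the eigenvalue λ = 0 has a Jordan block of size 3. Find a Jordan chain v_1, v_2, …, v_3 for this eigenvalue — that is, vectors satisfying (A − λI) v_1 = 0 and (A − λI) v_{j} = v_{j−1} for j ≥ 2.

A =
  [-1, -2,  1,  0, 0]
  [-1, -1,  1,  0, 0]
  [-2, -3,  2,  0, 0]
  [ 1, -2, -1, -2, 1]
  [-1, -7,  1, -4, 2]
A Jordan chain for λ = 0 of length 3:
v_1 = (1, 0, 1, 0, 0)ᵀ
v_2 = (-1, -1, -2, 1, -1)ᵀ
v_3 = (1, 0, 0, 0, 0)ᵀ

Let N = A − (0)·I. We want v_3 with N^3 v_3 = 0 but N^2 v_3 ≠ 0; then v_{j-1} := N · v_j for j = 3, …, 2.

Pick v_3 = (1, 0, 0, 0, 0)ᵀ.
Then v_2 = N · v_3 = (-1, -1, -2, 1, -1)ᵀ.
Then v_1 = N · v_2 = (1, 0, 1, 0, 0)ᵀ.

Sanity check: (A − (0)·I) v_1 = (0, 0, 0, 0, 0)ᵀ = 0. ✓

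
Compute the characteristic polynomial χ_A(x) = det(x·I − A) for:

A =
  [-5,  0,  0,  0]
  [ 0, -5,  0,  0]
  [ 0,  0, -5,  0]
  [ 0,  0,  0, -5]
x^4 + 20*x^3 + 150*x^2 + 500*x + 625

Expanding det(x·I − A) (e.g. by cofactor expansion or by noting that A is similar to its Jordan form J, which has the same characteristic polynomial as A) gives
  χ_A(x) = x^4 + 20*x^3 + 150*x^2 + 500*x + 625
which factors as (x + 5)^4. The eigenvalues (with algebraic multiplicities) are λ = -5 with multiplicity 4.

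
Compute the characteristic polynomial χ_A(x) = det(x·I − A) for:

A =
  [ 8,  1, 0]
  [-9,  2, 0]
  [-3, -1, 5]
x^3 - 15*x^2 + 75*x - 125

Expanding det(x·I − A) (e.g. by cofactor expansion or by noting that A is similar to its Jordan form J, which has the same characteristic polynomial as A) gives
  χ_A(x) = x^3 - 15*x^2 + 75*x - 125
which factors as (x - 5)^3. The eigenvalues (with algebraic multiplicities) are λ = 5 with multiplicity 3.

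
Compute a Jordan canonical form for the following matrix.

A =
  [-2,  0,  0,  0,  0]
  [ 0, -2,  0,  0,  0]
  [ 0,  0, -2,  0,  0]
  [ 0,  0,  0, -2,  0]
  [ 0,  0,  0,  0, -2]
J_1(-2) ⊕ J_1(-2) ⊕ J_1(-2) ⊕ J_1(-2) ⊕ J_1(-2)

The characteristic polynomial is
  det(x·I − A) = x^5 + 10*x^4 + 40*x^3 + 80*x^2 + 80*x + 32 = (x + 2)^5

Eigenvalues and multiplicities (the geometric multiplicity of λ is n − rank(A − λI), which equals the number of Jordan blocks for λ):
  λ = -2: algebraic multiplicity = 5, geometric multiplicity = 5

Determining the block sizes for each eigenvalue:
  λ = -2: gm = am = 5, so every block has size 1 → block sizes [1, 1, 1, 1, 1]

Assembling the blocks gives a Jordan form
J =
  [-2,  0,  0,  0,  0]
  [ 0, -2,  0,  0,  0]
  [ 0,  0, -2,  0,  0]
  [ 0,  0,  0, -2,  0]
  [ 0,  0,  0,  0, -2]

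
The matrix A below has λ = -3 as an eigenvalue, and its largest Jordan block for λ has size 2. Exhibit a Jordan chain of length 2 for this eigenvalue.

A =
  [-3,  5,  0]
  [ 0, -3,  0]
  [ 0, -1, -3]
A Jordan chain for λ = -3 of length 2:
v_1 = (5, 0, -1)ᵀ
v_2 = (0, 1, 0)ᵀ

Let N = A − (-3)·I. We want v_2 with N^2 v_2 = 0 but N^1 v_2 ≠ 0; then v_{j-1} := N · v_j for j = 2, …, 2.

Pick v_2 = (0, 1, 0)ᵀ.
Then v_1 = N · v_2 = (5, 0, -1)ᵀ.

Sanity check: (A − (-3)·I) v_1 = (0, 0, 0)ᵀ = 0. ✓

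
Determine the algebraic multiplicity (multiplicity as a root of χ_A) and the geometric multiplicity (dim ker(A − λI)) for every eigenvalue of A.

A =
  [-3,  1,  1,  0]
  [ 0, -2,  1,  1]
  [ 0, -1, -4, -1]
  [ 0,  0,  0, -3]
λ = -3: alg = 4, geom = 2

Step 1 — factor the characteristic polynomial to read off the algebraic multiplicities:
  χ_A(x) = (x + 3)^4

Step 2 — compute geometric multiplicities via the rank-nullity identity g(λ) = n − rank(A − λI):
  rank(A − (-3)·I) = 2, so dim ker(A − (-3)·I) = n − 2 = 2

Summary:
  λ = -3: algebraic multiplicity = 4, geometric multiplicity = 2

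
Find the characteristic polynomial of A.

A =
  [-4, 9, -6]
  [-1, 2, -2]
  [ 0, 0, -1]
x^3 + 3*x^2 + 3*x + 1

Expanding det(x·I − A) (e.g. by cofactor expansion or by noting that A is similar to its Jordan form J, which has the same characteristic polynomial as A) gives
  χ_A(x) = x^3 + 3*x^2 + 3*x + 1
which factors as (x + 1)^3. The eigenvalues (with algebraic multiplicities) are λ = -1 with multiplicity 3.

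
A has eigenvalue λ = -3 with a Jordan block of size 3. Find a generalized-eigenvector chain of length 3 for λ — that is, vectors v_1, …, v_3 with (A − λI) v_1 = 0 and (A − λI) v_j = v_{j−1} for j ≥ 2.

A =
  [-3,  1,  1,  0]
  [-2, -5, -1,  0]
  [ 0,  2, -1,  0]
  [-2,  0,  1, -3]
A Jordan chain for λ = -3 of length 3:
v_1 = (-2, 4, -4, 0)ᵀ
v_2 = (0, -2, 0, -2)ᵀ
v_3 = (1, 0, 0, 0)ᵀ

Let N = A − (-3)·I. We want v_3 with N^3 v_3 = 0 but N^2 v_3 ≠ 0; then v_{j-1} := N · v_j for j = 3, …, 2.

Pick v_3 = (1, 0, 0, 0)ᵀ.
Then v_2 = N · v_3 = (0, -2, 0, -2)ᵀ.
Then v_1 = N · v_2 = (-2, 4, -4, 0)ᵀ.

Sanity check: (A − (-3)·I) v_1 = (0, 0, 0, 0)ᵀ = 0. ✓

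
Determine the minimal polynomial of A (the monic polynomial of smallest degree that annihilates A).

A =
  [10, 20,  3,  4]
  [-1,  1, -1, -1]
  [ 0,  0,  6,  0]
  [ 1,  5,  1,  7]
x^3 - 18*x^2 + 108*x - 216

The characteristic polynomial is χ_A(x) = (x - 6)^4, so the eigenvalues are known. The minimal polynomial is
  m_A(x) = Π_λ (x − λ)^{k_λ}
where k_λ is the size of the *largest* Jordan block for λ (equivalently, the smallest k with (A − λI)^k v = 0 for every generalised eigenvector v of λ).

  λ = 6: largest Jordan block has size 3, contributing (x − 6)^3

So m_A(x) = (x - 6)^3 = x^3 - 18*x^2 + 108*x - 216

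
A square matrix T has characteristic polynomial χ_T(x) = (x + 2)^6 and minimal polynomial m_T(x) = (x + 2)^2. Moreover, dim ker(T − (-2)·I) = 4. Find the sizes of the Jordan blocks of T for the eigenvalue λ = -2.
Block sizes for λ = -2: [2, 2, 1, 1]

Step 1 — from the characteristic polynomial, algebraic multiplicity of λ = -2 is 6. From dim ker(T − (-2)·I) = 4, there are exactly 4 Jordan blocks for λ = -2.
Step 2 — from the minimal polynomial, the factor (x + 2)^2 tells us the largest block for λ = -2 has size 2.
Step 3 — with total size 6, 4 blocks, and largest block 2, the block sizes (in nonincreasing order) are [2, 2, 1, 1].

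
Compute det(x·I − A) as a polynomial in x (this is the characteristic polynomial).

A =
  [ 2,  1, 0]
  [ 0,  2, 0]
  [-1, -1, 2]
x^3 - 6*x^2 + 12*x - 8

Expanding det(x·I − A) (e.g. by cofactor expansion or by noting that A is similar to its Jordan form J, which has the same characteristic polynomial as A) gives
  χ_A(x) = x^3 - 6*x^2 + 12*x - 8
which factors as (x - 2)^3. The eigenvalues (with algebraic multiplicities) are λ = 2 with multiplicity 3.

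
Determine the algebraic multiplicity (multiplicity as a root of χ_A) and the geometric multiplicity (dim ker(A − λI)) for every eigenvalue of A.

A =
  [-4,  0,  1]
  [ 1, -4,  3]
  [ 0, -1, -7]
λ = -5: alg = 3, geom = 1

Step 1 — factor the characteristic polynomial to read off the algebraic multiplicities:
  χ_A(x) = (x + 5)^3

Step 2 — compute geometric multiplicities via the rank-nullity identity g(λ) = n − rank(A − λI):
  rank(A − (-5)·I) = 2, so dim ker(A − (-5)·I) = n − 2 = 1

Summary:
  λ = -5: algebraic multiplicity = 3, geometric multiplicity = 1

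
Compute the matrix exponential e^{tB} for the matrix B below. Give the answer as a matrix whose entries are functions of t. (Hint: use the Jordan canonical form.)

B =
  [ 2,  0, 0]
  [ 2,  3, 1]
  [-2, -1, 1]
e^{tB} =
  [exp(2*t), 0, 0]
  [2*t*exp(2*t), t*exp(2*t) + exp(2*t), t*exp(2*t)]
  [-2*t*exp(2*t), -t*exp(2*t), -t*exp(2*t) + exp(2*t)]

Strategy: write B = P · J · P⁻¹ where J is a Jordan canonical form, so e^{tB} = P · e^{tJ} · P⁻¹, and e^{tJ} can be computed block-by-block.

B has Jordan form
J =
  [2, 1, 0]
  [0, 2, 0]
  [0, 0, 2]
(up to reordering of blocks).

Per-block formulas:
  For a 1×1 block at λ = 2: exp(t · [2]) = [e^(2t)].
  For a 2×2 Jordan block J_2(2): exp(t · J_2(2)) = e^(2t)·(I + t·N), where N is the 2×2 nilpotent shift.

After assembling e^{tJ} and conjugating by P, we get:

e^{tB} =
  [exp(2*t), 0, 0]
  [2*t*exp(2*t), t*exp(2*t) + exp(2*t), t*exp(2*t)]
  [-2*t*exp(2*t), -t*exp(2*t), -t*exp(2*t) + exp(2*t)]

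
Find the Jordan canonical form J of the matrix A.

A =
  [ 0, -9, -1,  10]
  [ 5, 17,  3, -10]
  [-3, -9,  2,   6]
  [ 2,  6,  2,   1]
J_3(5) ⊕ J_1(5)

The characteristic polynomial is
  det(x·I − A) = x^4 - 20*x^3 + 150*x^2 - 500*x + 625 = (x - 5)^4

Eigenvalues and multiplicities (the geometric multiplicity of λ is n − rank(A − λI), which equals the number of Jordan blocks for λ):
  λ = 5: algebraic multiplicity = 4, geometric multiplicity = 2

Determining the block sizes for each eigenvalue:
  λ = 5: with am = 4 and gm = 2, the partition is not yet determined (e.g. several partitions of 4 into 2 parts exist). Let N = A − (5)·I. Computing rank(N^1) = 2, rank(N^2) = 1, rank(N^3) = 0; the number of blocks of size ≥ j is rank(N^{j−1}) − rank(N^j), giving [2, 1, 1]. So we have 1 block(s) of size 3, 1 block(s) of size 1 → block sizes [3, 1]

Assembling the blocks gives a Jordan form
J =
  [5, 1, 0, 0]
  [0, 5, 1, 0]
  [0, 0, 5, 0]
  [0, 0, 0, 5]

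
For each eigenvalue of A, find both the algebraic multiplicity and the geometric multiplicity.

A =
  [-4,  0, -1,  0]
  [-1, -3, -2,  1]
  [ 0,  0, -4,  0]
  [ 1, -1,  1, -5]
λ = -4: alg = 4, geom = 2

Step 1 — factor the characteristic polynomial to read off the algebraic multiplicities:
  χ_A(x) = (x + 4)^4

Step 2 — compute geometric multiplicities via the rank-nullity identity g(λ) = n − rank(A − λI):
  rank(A − (-4)·I) = 2, so dim ker(A − (-4)·I) = n − 2 = 2

Summary:
  λ = -4: algebraic multiplicity = 4, geometric multiplicity = 2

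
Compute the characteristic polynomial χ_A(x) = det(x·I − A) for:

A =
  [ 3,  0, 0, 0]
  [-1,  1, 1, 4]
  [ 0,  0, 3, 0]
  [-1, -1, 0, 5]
x^4 - 12*x^3 + 54*x^2 - 108*x + 81

Expanding det(x·I − A) (e.g. by cofactor expansion or by noting that A is similar to its Jordan form J, which has the same characteristic polynomial as A) gives
  χ_A(x) = x^4 - 12*x^3 + 54*x^2 - 108*x + 81
which factors as (x - 3)^4. The eigenvalues (with algebraic multiplicities) are λ = 3 with multiplicity 4.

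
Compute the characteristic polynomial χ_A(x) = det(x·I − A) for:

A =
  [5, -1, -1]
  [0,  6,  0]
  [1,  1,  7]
x^3 - 18*x^2 + 108*x - 216

Expanding det(x·I − A) (e.g. by cofactor expansion or by noting that A is similar to its Jordan form J, which has the same characteristic polynomial as A) gives
  χ_A(x) = x^3 - 18*x^2 + 108*x - 216
which factors as (x - 6)^3. The eigenvalues (with algebraic multiplicities) are λ = 6 with multiplicity 3.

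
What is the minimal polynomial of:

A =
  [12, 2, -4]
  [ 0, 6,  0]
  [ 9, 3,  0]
x^2 - 12*x + 36

The characteristic polynomial is χ_A(x) = (x - 6)^3, so the eigenvalues are known. The minimal polynomial is
  m_A(x) = Π_λ (x − λ)^{k_λ}
where k_λ is the size of the *largest* Jordan block for λ (equivalently, the smallest k with (A − λI)^k v = 0 for every generalised eigenvector v of λ).

  λ = 6: largest Jordan block has size 2, contributing (x − 6)^2

So m_A(x) = (x - 6)^2 = x^2 - 12*x + 36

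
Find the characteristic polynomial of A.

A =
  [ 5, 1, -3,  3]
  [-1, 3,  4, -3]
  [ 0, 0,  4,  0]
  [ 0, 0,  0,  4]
x^4 - 16*x^3 + 96*x^2 - 256*x + 256

Expanding det(x·I − A) (e.g. by cofactor expansion or by noting that A is similar to its Jordan form J, which has the same characteristic polynomial as A) gives
  χ_A(x) = x^4 - 16*x^3 + 96*x^2 - 256*x + 256
which factors as (x - 4)^4. The eigenvalues (with algebraic multiplicities) are λ = 4 with multiplicity 4.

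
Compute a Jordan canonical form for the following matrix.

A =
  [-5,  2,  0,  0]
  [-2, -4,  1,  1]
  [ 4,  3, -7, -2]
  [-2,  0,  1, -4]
J_3(-5) ⊕ J_1(-5)

The characteristic polynomial is
  det(x·I − A) = x^4 + 20*x^3 + 150*x^2 + 500*x + 625 = (x + 5)^4

Eigenvalues and multiplicities (the geometric multiplicity of λ is n − rank(A − λI), which equals the number of Jordan blocks for λ):
  λ = -5: algebraic multiplicity = 4, geometric multiplicity = 2

Determining the block sizes for each eigenvalue:
  λ = -5: with am = 4 and gm = 2, the partition is not yet determined (e.g. several partitions of 4 into 2 parts exist). Let N = A − (-5)·I. Computing rank(N^1) = 2, rank(N^2) = 1, rank(N^3) = 0; the number of blocks of size ≥ j is rank(N^{j−1}) − rank(N^j), giving [2, 1, 1]. So we have 1 block(s) of size 3, 1 block(s) of size 1 → block sizes [3, 1]

Assembling the blocks gives a Jordan form
J =
  [-5,  1,  0,  0]
  [ 0, -5,  1,  0]
  [ 0,  0, -5,  0]
  [ 0,  0,  0, -5]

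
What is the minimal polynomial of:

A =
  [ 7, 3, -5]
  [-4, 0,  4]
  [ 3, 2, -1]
x^3 - 6*x^2 + 12*x - 8

The characteristic polynomial is χ_A(x) = (x - 2)^3, so the eigenvalues are known. The minimal polynomial is
  m_A(x) = Π_λ (x − λ)^{k_λ}
where k_λ is the size of the *largest* Jordan block for λ (equivalently, the smallest k with (A − λI)^k v = 0 for every generalised eigenvector v of λ).

  λ = 2: largest Jordan block has size 3, contributing (x − 2)^3

So m_A(x) = (x - 2)^3 = x^3 - 6*x^2 + 12*x - 8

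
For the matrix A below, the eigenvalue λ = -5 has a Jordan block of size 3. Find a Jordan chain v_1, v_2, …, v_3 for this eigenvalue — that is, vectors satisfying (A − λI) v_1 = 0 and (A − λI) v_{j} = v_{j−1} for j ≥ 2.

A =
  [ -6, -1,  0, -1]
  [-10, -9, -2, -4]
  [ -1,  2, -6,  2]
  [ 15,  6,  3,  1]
A Jordan chain for λ = -5 of length 3:
v_1 = (-4, -8, 12, 12)ᵀ
v_2 = (-1, -10, -1, 15)ᵀ
v_3 = (1, 0, 0, 0)ᵀ

Let N = A − (-5)·I. We want v_3 with N^3 v_3 = 0 but N^2 v_3 ≠ 0; then v_{j-1} := N · v_j for j = 3, …, 2.

Pick v_3 = (1, 0, 0, 0)ᵀ.
Then v_2 = N · v_3 = (-1, -10, -1, 15)ᵀ.
Then v_1 = N · v_2 = (-4, -8, 12, 12)ᵀ.

Sanity check: (A − (-5)·I) v_1 = (0, 0, 0, 0)ᵀ = 0. ✓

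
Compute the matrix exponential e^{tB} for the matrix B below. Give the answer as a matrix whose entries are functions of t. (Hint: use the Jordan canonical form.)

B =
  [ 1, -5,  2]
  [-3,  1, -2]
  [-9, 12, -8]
e^{tB} =
  [3*t^2*exp(-2*t) + 3*t*exp(-2*t) + exp(-2*t), -3*t^2*exp(-2*t) - 5*t*exp(-2*t), 2*t^2*exp(-2*t) + 2*t*exp(-2*t)]
  [-3*t*exp(-2*t), 3*t*exp(-2*t) + exp(-2*t), -2*t*exp(-2*t)]
  [-9*t^2*exp(-2*t)/2 - 9*t*exp(-2*t), 9*t^2*exp(-2*t)/2 + 12*t*exp(-2*t), -3*t^2*exp(-2*t) - 6*t*exp(-2*t) + exp(-2*t)]

Strategy: write B = P · J · P⁻¹ where J is a Jordan canonical form, so e^{tB} = P · e^{tJ} · P⁻¹, and e^{tJ} can be computed block-by-block.

B has Jordan form
J =
  [-2,  1,  0]
  [ 0, -2,  1]
  [ 0,  0, -2]
(up to reordering of blocks).

Per-block formulas:
  For a 3×3 Jordan block J_3(-2): exp(t · J_3(-2)) = e^(-2t)·(I + t·N + (t^2/2)·N^2), where N is the 3×3 nilpotent shift.

After assembling e^{tJ} and conjugating by P, we get:

e^{tB} =
  [3*t^2*exp(-2*t) + 3*t*exp(-2*t) + exp(-2*t), -3*t^2*exp(-2*t) - 5*t*exp(-2*t), 2*t^2*exp(-2*t) + 2*t*exp(-2*t)]
  [-3*t*exp(-2*t), 3*t*exp(-2*t) + exp(-2*t), -2*t*exp(-2*t)]
  [-9*t^2*exp(-2*t)/2 - 9*t*exp(-2*t), 9*t^2*exp(-2*t)/2 + 12*t*exp(-2*t), -3*t^2*exp(-2*t) - 6*t*exp(-2*t) + exp(-2*t)]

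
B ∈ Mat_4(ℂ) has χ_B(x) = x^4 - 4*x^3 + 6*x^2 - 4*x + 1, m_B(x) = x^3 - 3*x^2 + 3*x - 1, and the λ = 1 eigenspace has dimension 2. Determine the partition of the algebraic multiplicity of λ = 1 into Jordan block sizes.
Block sizes for λ = 1: [3, 1]

Step 1 — from the characteristic polynomial, algebraic multiplicity of λ = 1 is 4. From dim ker(B − (1)·I) = 2, there are exactly 2 Jordan blocks for λ = 1.
Step 2 — from the minimal polynomial, the factor (x − 1)^3 tells us the largest block for λ = 1 has size 3.
Step 3 — with total size 4, 2 blocks, and largest block 3, the block sizes (in nonincreasing order) are [3, 1].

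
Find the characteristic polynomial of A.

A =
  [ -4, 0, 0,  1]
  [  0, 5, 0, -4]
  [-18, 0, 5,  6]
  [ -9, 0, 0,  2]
x^4 - 8*x^3 + 6*x^2 + 40*x + 25

Expanding det(x·I − A) (e.g. by cofactor expansion or by noting that A is similar to its Jordan form J, which has the same characteristic polynomial as A) gives
  χ_A(x) = x^4 - 8*x^3 + 6*x^2 + 40*x + 25
which factors as (x - 5)^2*(x + 1)^2. The eigenvalues (with algebraic multiplicities) are λ = -1 with multiplicity 2, λ = 5 with multiplicity 2.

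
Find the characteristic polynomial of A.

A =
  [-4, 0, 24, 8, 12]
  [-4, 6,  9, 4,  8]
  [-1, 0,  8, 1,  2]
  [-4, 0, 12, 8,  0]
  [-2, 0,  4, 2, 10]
x^5 - 28*x^4 + 312*x^3 - 1728*x^2 + 4752*x - 5184

Expanding det(x·I − A) (e.g. by cofactor expansion or by noting that A is similar to its Jordan form J, which has the same characteristic polynomial as A) gives
  χ_A(x) = x^5 - 28*x^4 + 312*x^3 - 1728*x^2 + 4752*x - 5184
which factors as (x - 6)^4*(x - 4). The eigenvalues (with algebraic multiplicities) are λ = 4 with multiplicity 1, λ = 6 with multiplicity 4.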